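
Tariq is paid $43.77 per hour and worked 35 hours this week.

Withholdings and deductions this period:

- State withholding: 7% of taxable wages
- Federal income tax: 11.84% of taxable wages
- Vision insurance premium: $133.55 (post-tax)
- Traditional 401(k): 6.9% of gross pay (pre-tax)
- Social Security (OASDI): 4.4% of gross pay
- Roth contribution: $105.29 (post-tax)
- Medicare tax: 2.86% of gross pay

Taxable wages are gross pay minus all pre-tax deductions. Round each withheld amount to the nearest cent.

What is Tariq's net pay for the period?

Gross pay: 35 × $43.77 = $1,531.95
Traditional 401(k): $1,531.95 × 0.069 = $105.70
Taxable wages = $1,531.95 − $105.70 = $1,426.25
Federal income tax: $1,426.25 × 0.1184 = $168.87
State withholding: $1,426.25 × 0.07 = $99.84
Social Security (OASDI): $1,531.95 × 0.044 = $67.41
Medicare tax: $1,531.95 × 0.0286 = $43.81
Vision insurance premium: $133.55
Roth contribution: $105.29
Total deductions = $105.70 + $168.87 + $99.84 + $67.41 + $43.81 + $133.55 + $105.29 = $724.47
Net pay = $1,531.95 − $724.47 = $807.48

$807.48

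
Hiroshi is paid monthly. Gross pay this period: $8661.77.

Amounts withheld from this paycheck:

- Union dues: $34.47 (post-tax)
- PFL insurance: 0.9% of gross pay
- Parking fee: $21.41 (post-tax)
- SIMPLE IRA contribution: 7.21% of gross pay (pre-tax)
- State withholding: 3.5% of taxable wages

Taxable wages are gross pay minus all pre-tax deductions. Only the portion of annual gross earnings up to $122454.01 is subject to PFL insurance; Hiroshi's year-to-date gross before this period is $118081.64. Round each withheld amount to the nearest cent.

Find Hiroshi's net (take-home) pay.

$7660.73

SIMPLE IRA contribution: $8661.77 × 0.0721 = $624.51
Taxable wages = $8661.77 − $624.51 = $8037.26
State withholding: $8037.26 × 0.035 = $281.30
PFL insurance: only $122454.01 − $118081.64 = $4372.37 of this check is subject → $4372.37 × 0.009 = $39.35
Parking fee: $21.41
Union dues: $34.47
Total deductions = $624.51 + $281.30 + $39.35 + $21.41 + $34.47 = $1001.04
Net pay = $8661.77 − $1001.04 = $7660.73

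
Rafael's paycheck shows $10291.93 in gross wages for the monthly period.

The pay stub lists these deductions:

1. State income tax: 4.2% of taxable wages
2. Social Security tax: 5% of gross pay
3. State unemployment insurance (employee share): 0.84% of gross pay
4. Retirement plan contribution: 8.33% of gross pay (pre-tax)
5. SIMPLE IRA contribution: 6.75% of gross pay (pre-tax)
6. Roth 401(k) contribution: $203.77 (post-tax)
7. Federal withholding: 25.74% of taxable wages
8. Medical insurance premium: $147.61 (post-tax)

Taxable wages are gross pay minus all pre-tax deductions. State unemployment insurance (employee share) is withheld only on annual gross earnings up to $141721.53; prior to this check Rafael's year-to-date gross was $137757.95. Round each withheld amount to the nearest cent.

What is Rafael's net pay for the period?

Retirement plan contribution: $10291.93 × 0.0833 = $857.32
SIMPLE IRA contribution: $10291.93 × 0.0675 = $694.71
Pre-tax total = $857.32 + $694.71 = $1552.03
Taxable wages = $10291.93 − $1552.03 = $8739.90
State income tax: $8739.90 × 0.042 = $367.08
Federal withholding: $8739.90 × 0.2574 = $2249.65
Social Security tax: $10291.93 × 0.05 = $514.60
State unemployment insurance (employee share): only $141721.53 − $137757.95 = $3963.58 of this check is subject → $3963.58 × 0.0084 = $33.29
Medical insurance premium: $147.61
Roth 401(k) contribution: $203.77
Total deductions = $857.32 + $694.71 + $367.08 + $2249.65 + $514.60 + $33.29 + $147.61 + $203.77 = $5068.03
Net pay = $10291.93 − $5068.03 = $5223.90

$5223.90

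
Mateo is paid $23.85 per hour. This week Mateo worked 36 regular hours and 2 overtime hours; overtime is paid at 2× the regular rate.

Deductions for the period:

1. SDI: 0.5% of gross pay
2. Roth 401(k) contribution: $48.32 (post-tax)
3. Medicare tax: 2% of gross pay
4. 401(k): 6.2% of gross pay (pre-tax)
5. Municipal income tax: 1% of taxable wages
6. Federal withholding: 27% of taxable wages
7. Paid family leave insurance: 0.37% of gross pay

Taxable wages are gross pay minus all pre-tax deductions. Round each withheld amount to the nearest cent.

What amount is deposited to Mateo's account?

$568.59

Regular pay: 36 × $23.85 = $858.60
Overtime pay: 2 × $23.85 × 2 = $95.40
Gross pay = $858.60 + $95.40 = $954.00
401(k): $954.00 × 0.062 = $59.15
Taxable wages = $954.00 − $59.15 = $894.85
Federal withholding: $894.85 × 0.27 = $241.61
Municipal income tax: $894.85 × 0.01 = $8.95
Medicare tax: $954.00 × 0.02 = $19.08
Paid family leave insurance: $954.00 × 0.0037 = $3.53
SDI: $954.00 × 0.005 = $4.77
Roth 401(k) contribution: $48.32
Total deductions = $59.15 + $241.61 + $8.95 + $19.08 + $3.53 + $4.77 + $48.32 = $385.41
Net pay = $954.00 − $385.41 = $568.59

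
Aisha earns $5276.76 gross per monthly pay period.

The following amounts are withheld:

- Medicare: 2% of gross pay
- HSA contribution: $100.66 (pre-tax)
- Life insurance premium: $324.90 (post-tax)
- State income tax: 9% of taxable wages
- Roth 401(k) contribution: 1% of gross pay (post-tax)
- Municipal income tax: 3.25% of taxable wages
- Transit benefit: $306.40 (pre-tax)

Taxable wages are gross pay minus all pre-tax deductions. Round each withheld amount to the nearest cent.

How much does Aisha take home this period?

$3789.95

Transit benefit: $306.40
HSA contribution: $100.66
Pre-tax total = $306.40 + $100.66 = $407.06
Taxable wages = $5276.76 − $407.06 = $4869.70
Municipal income tax: $4869.70 × 0.0325 = $158.27
State income tax: $4869.70 × 0.09 = $438.27
Medicare: $5276.76 × 0.02 = $105.54
Life insurance premium: $324.90
Roth 401(k) contribution: $5276.76 × 0.01 = $52.77
Total deductions = $306.40 + $100.66 + $158.27 + $438.27 + $105.54 + $324.90 + $52.77 = $1486.81
Net pay = $5276.76 − $1486.81 = $3789.95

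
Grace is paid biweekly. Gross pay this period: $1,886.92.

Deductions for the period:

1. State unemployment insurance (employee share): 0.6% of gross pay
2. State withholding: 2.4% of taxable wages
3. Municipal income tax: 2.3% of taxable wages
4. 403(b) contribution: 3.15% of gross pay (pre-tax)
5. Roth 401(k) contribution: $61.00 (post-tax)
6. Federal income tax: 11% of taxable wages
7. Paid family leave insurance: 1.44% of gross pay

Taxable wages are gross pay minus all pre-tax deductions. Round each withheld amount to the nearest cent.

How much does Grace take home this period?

$1,441.08

403(b) contribution: $1,886.92 × 0.0315 = $59.44
Taxable wages = $1,886.92 − $59.44 = $1,827.48
State withholding: $1,827.48 × 0.024 = $43.86
Municipal income tax: $1,827.48 × 0.023 = $42.03
Federal income tax: $1,827.48 × 0.11 = $201.02
Paid family leave insurance: $1,886.92 × 0.0144 = $27.17
State unemployment insurance (employee share): $1,886.92 × 0.006 = $11.32
Roth 401(k) contribution: $61.00
Total deductions = $59.44 + $43.86 + $42.03 + $201.02 + $27.17 + $11.32 + $61.00 = $445.84
Net pay = $1,886.92 − $445.84 = $1,441.08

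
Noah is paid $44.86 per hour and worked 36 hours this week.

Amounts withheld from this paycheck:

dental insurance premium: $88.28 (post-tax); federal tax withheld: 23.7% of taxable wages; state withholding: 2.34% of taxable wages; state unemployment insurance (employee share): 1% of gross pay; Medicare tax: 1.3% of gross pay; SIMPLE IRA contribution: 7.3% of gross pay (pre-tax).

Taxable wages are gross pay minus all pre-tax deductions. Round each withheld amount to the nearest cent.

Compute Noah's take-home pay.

Gross pay: 36 × $44.86 = $1,614.96
SIMPLE IRA contribution: $1,614.96 × 0.073 = $117.89
Taxable wages = $1,614.96 − $117.89 = $1,497.07
State withholding: $1,497.07 × 0.0234 = $35.03
Federal tax withheld: $1,497.07 × 0.237 = $354.81
State unemployment insurance (employee share): $1,614.96 × 0.01 = $16.15
Medicare tax: $1,614.96 × 0.013 = $20.99
Dental insurance premium: $88.28
Total deductions = $117.89 + $35.03 + $354.81 + $16.15 + $20.99 + $88.28 = $633.15
Net pay = $1,614.96 − $633.15 = $981.81

$981.81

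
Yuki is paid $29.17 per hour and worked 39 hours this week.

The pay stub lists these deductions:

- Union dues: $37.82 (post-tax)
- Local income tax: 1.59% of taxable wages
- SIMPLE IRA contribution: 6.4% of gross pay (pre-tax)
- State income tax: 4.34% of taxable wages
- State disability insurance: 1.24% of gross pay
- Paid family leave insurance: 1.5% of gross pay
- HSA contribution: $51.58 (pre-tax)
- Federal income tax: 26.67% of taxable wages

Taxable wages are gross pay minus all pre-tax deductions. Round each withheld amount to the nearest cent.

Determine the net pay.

$613.94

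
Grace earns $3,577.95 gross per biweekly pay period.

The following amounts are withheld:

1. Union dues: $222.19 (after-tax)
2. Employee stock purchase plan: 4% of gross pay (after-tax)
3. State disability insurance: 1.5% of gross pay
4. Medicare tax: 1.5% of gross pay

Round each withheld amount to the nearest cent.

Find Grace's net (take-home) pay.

$3,105.30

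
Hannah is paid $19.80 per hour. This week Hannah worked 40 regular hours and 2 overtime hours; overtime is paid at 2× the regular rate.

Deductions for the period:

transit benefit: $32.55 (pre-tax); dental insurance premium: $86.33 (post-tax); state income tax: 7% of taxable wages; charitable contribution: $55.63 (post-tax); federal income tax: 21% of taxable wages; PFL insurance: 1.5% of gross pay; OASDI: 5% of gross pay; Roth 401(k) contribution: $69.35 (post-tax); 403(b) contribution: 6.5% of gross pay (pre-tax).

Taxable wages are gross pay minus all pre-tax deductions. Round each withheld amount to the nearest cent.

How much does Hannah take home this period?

Regular pay: 40 × $19.80 = $792.00
Overtime pay: 2 × $19.80 × 2 = $79.20
Gross pay = $792.00 + $79.20 = $871.20
403(b) contribution: $871.20 × 0.065 = $56.63
Transit benefit: $32.55
Pre-tax total = $56.63 + $32.55 = $89.18
Taxable wages = $871.20 − $89.18 = $782.02
Federal income tax: $782.02 × 0.21 = $164.22
State income tax: $782.02 × 0.07 = $54.74
PFL insurance: $871.20 × 0.015 = $13.07
OASDI: $871.20 × 0.05 = $43.56
Charitable contribution: $55.63
Roth 401(k) contribution: $69.35
Dental insurance premium: $86.33
Total deductions = $56.63 + $32.55 + $164.22 + $54.74 + $13.07 + $43.56 + $55.63 + $69.35 + $86.33 = $576.08
Net pay = $871.20 − $576.08 = $295.12

$295.12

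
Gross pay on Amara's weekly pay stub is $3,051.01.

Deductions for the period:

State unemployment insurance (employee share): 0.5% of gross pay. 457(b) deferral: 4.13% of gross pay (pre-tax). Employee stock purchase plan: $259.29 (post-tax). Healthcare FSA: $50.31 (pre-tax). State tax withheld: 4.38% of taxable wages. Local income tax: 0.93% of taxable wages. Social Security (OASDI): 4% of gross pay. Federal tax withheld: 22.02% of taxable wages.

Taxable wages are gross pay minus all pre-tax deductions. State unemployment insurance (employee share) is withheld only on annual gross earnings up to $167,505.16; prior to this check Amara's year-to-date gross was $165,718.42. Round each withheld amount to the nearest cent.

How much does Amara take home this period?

$1,698.78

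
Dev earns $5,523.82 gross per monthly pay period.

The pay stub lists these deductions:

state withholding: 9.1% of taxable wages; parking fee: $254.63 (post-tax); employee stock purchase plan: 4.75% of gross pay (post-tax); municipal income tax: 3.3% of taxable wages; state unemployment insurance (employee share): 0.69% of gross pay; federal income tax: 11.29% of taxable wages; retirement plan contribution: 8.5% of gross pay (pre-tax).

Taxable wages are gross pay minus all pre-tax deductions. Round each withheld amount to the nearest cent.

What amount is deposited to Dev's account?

Retirement plan contribution: $5,523.82 × 0.085 = $469.52
Taxable wages = $5,523.82 − $469.52 = $5,054.30
State withholding: $5,054.30 × 0.091 = $459.94
Federal income tax: $5,054.30 × 0.1129 = $570.63
Municipal income tax: $5,054.30 × 0.033 = $166.79
State unemployment insurance (employee share): $5,523.82 × 0.0069 = $38.11
Parking fee: $254.63
Employee stock purchase plan: $5,523.82 × 0.0475 = $262.38
Total deductions = $469.52 + $459.94 + $570.63 + $166.79 + $38.11 + $254.63 + $262.38 = $2,222.00
Net pay = $5,523.82 − $2,222.00 = $3,301.82

$3,301.82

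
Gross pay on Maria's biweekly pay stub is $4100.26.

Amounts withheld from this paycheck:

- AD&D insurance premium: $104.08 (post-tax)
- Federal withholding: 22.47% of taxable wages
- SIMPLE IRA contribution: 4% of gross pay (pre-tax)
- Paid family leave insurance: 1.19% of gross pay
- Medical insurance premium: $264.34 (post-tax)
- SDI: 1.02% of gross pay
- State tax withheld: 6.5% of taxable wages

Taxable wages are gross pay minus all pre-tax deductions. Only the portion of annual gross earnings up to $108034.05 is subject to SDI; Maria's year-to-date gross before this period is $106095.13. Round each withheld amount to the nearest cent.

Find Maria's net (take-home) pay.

SIMPLE IRA contribution: $4100.26 × 0.04 = $164.01
Taxable wages = $4100.26 − $164.01 = $3936.25
State tax withheld: $3936.25 × 0.065 = $255.86
Federal withholding: $3936.25 × 0.2247 = $884.48
Paid family leave insurance: $4100.26 × 0.0119 = $48.79
SDI: only $108034.05 − $106095.13 = $1938.92 of this check is subject → $1938.92 × 0.0102 = $19.78
Medical insurance premium: $264.34
AD&D insurance premium: $104.08
Total deductions = $164.01 + $255.86 + $884.48 + $48.79 + $19.78 + $264.34 + $104.08 = $1741.34
Net pay = $4100.26 − $1741.34 = $2358.92

$2358.92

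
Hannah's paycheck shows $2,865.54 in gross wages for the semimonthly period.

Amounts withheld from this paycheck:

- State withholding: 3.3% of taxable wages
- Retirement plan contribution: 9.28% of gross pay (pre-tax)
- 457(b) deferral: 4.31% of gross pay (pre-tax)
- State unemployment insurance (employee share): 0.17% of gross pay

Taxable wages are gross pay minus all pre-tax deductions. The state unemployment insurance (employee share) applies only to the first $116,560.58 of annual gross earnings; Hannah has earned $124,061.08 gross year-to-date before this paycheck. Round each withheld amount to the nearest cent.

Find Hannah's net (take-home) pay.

$2,394.41

Retirement plan contribution: $2,865.54 × 0.0928 = $265.92
457(b) deferral: $2,865.54 × 0.0431 = $123.50
Pre-tax total = $265.92 + $123.50 = $389.42
Taxable wages = $2,865.54 − $389.42 = $2,476.12
State withholding: $2,476.12 × 0.033 = $81.71
State unemployment insurance (employee share): annual cap $116,560.58 already reached (YTD $124,061.08), so $0.00
Total deductions = $265.92 + $123.50 + $81.71 + $0.00 = $471.13
Net pay = $2,865.54 − $471.13 = $2,394.41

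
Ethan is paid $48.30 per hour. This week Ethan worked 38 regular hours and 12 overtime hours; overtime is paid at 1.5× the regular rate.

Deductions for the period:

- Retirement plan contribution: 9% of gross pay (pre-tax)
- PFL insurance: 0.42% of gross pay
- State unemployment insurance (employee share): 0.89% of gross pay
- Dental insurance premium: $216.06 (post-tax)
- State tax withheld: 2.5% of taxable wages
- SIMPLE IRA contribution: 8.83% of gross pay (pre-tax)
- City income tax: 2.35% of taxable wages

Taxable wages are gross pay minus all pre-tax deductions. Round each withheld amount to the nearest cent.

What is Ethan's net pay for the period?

Regular pay: 38 × $48.30 = $1,835.40
Overtime pay: 12 × $48.30 × 1.5 = $869.40
Gross pay = $1,835.40 + $869.40 = $2,704.80
Retirement plan contribution: $2,704.80 × 0.09 = $243.43
SIMPLE IRA contribution: $2,704.80 × 0.0883 = $238.83
Pre-tax total = $243.43 + $238.83 = $482.26
Taxable wages = $2,704.80 − $482.26 = $2,222.54
City income tax: $2,222.54 × 0.0235 = $52.23
State tax withheld: $2,222.54 × 0.025 = $55.56
PFL insurance: $2,704.80 × 0.0042 = $11.36
State unemployment insurance (employee share): $2,704.80 × 0.0089 = $24.07
Dental insurance premium: $216.06
Total deductions = $243.43 + $238.83 + $52.23 + $55.56 + $11.36 + $24.07 + $216.06 = $841.54
Net pay = $2,704.80 − $841.54 = $1,863.26

$1,863.26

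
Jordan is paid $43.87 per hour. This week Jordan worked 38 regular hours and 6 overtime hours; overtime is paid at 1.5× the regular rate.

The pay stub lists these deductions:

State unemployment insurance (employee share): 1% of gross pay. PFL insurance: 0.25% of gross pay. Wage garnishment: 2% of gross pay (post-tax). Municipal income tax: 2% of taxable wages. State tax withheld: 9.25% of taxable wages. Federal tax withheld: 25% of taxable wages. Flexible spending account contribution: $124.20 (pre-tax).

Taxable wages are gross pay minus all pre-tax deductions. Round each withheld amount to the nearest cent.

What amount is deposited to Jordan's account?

Regular pay: 38 × $43.87 = $1,667.06
Overtime pay: 6 × $43.87 × 1.5 = $394.83
Gross pay = $1,667.06 + $394.83 = $2,061.89
Flexible spending account contribution: $124.20
Taxable wages = $2,061.89 − $124.20 = $1,937.69
State tax withheld: $1,937.69 × 0.0925 = $179.24
Municipal income tax: $1,937.69 × 0.02 = $38.75
Federal tax withheld: $1,937.69 × 0.25 = $484.42
State unemployment insurance (employee share): $2,061.89 × 0.01 = $20.62
PFL insurance: $2,061.89 × 0.0025 = $5.15
Wage garnishment: $2,061.89 × 0.02 = $41.24
Total deductions = $124.20 + $179.24 + $38.75 + $484.42 + $20.62 + $5.15 + $41.24 = $893.62
Net pay = $2,061.89 − $893.62 = $1,168.27

$1,168.27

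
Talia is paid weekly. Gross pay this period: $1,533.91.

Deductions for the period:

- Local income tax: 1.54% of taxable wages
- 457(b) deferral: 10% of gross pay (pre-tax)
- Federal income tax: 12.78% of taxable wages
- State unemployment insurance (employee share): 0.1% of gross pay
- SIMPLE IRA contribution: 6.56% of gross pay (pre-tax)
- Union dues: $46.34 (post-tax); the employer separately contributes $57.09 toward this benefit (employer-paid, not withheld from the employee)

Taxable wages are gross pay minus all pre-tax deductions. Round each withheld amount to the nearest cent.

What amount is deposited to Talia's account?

SIMPLE IRA contribution: $1,533.91 × 0.0656 = $100.62
457(b) deferral: $1,533.91 × 0.1 = $153.39
Pre-tax total = $100.62 + $153.39 = $254.01
Taxable wages = $1,533.91 − $254.01 = $1,279.90
Local income tax: $1,279.90 × 0.0154 = $19.71
Federal income tax: $1,279.90 × 0.1278 = $163.57
State unemployment insurance (employee share): $1,533.91 × 0.001 = $1.53
Union dues: $46.34
(Employer's $57.09 toward union dues is not withheld from the employee.)
Total deductions = $100.62 + $153.39 + $19.71 + $163.57 + $1.53 + $46.34 = $485.16
Net pay = $1,533.91 − $485.16 = $1,048.75

$1,048.75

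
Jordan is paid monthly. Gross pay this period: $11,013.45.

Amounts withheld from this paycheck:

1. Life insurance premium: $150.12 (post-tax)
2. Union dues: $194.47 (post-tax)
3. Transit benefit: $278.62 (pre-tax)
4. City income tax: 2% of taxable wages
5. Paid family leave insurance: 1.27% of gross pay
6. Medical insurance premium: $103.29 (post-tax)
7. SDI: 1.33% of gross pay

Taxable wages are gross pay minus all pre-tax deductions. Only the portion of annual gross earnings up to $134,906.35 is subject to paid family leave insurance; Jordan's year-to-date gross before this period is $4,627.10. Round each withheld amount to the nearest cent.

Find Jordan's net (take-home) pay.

Transit benefit: $278.62
Taxable wages = $11,013.45 − $278.62 = $10,734.83
City income tax: $10,734.83 × 0.02 = $214.70
SDI: $11,013.45 × 0.0133 = $146.48
Paid family leave insurance: cap not yet reached, full $11,013.45 is subject → $11,013.45 × 0.0127 = $139.87
Union dues: $194.47
Medical insurance premium: $103.29
Life insurance premium: $150.12
Total deductions = $278.62 + $214.70 + $146.48 + $139.87 + $194.47 + $103.29 + $150.12 = $1,227.55
Net pay = $11,013.45 − $1,227.55 = $9,785.90

$9,785.90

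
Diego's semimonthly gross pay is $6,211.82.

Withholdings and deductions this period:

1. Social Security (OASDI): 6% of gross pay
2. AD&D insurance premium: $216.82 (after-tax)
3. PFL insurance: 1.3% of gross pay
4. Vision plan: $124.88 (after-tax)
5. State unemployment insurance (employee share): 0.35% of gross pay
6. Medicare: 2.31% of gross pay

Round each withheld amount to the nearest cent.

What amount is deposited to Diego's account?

$5,251.43

PFL insurance: $6,211.82 × 0.013 = $80.75
Social Security (OASDI): $6,211.82 × 0.06 = $372.71
State unemployment insurance (employee share): $6,211.82 × 0.0035 = $21.74
Medicare: $6,211.82 × 0.0231 = $143.49
AD&D insurance premium: $216.82
Vision plan: $124.88
Total deductions = $80.75 + $372.71 + $21.74 + $143.49 + $216.82 + $124.88 = $960.39
Net pay = $6,211.82 − $960.39 = $5,251.43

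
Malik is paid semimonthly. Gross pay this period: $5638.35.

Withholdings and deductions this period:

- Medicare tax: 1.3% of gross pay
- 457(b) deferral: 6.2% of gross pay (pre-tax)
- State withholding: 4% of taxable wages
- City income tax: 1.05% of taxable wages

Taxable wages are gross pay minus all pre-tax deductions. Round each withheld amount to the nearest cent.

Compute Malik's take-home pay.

$4948.39

457(b) deferral: $5638.35 × 0.062 = $349.58
Taxable wages = $5638.35 − $349.58 = $5288.77
City income tax: $5288.77 × 0.0105 = $55.53
State withholding: $5288.77 × 0.04 = $211.55
Medicare tax: $5638.35 × 0.013 = $73.30
Total deductions = $349.58 + $55.53 + $211.55 + $73.30 = $689.96
Net pay = $5638.35 − $689.96 = $4948.39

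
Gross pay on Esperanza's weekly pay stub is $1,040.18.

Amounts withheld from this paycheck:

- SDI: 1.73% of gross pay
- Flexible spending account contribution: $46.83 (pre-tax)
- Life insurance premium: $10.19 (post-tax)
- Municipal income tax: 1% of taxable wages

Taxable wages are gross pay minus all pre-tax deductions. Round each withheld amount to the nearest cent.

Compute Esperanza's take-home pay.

Flexible spending account contribution: $46.83
Taxable wages = $1,040.18 − $46.83 = $993.35
Municipal income tax: $993.35 × 0.01 = $9.93
SDI: $1,040.18 × 0.0173 = $18.00
Life insurance premium: $10.19
Total deductions = $46.83 + $9.93 + $18.00 + $10.19 = $84.95
Net pay = $1,040.18 − $84.95 = $955.23

$955.23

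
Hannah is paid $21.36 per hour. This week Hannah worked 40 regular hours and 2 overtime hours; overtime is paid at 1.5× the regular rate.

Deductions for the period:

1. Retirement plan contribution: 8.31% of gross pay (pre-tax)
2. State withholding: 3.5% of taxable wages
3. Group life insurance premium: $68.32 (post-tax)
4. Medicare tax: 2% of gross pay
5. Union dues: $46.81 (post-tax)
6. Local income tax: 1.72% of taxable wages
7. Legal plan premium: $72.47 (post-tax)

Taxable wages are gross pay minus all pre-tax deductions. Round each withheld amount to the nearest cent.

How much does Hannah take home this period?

$592.22

Regular pay: 40 × $21.36 = $854.40
Overtime pay: 2 × $21.36 × 1.5 = $64.08
Gross pay = $854.40 + $64.08 = $918.48
Retirement plan contribution: $918.48 × 0.0831 = $76.33
Taxable wages = $918.48 − $76.33 = $842.15
Local income tax: $842.15 × 0.0172 = $14.48
State withholding: $842.15 × 0.035 = $29.48
Medicare tax: $918.48 × 0.02 = $18.37
Group life insurance premium: $68.32
Legal plan premium: $72.47
Union dues: $46.81
Total deductions = $76.33 + $14.48 + $29.48 + $18.37 + $68.32 + $72.47 + $46.81 = $326.26
Net pay = $918.48 − $326.26 = $592.22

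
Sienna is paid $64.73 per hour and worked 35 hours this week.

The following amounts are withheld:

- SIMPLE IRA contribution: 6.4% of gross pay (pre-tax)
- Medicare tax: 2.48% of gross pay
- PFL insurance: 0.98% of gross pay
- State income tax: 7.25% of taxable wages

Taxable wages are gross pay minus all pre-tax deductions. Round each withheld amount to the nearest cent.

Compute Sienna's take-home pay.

$1,888.42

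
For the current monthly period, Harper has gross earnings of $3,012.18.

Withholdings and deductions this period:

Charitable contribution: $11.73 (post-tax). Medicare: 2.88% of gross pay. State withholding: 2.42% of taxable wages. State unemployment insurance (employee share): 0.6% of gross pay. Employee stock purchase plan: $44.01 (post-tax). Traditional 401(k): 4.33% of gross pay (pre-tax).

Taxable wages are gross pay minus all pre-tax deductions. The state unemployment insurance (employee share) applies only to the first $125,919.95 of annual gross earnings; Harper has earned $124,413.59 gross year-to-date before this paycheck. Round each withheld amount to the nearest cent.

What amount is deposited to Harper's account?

$2,660.48

Traditional 401(k): $3,012.18 × 0.0433 = $130.43
Taxable wages = $3,012.18 − $130.43 = $2,881.75
State withholding: $2,881.75 × 0.0242 = $69.74
State unemployment insurance (employee share): only $125,919.95 − $124,413.59 = $1,506.36 of this check is subject → $1,506.36 × 0.006 = $9.04
Medicare: $3,012.18 × 0.0288 = $86.75
Charitable contribution: $11.73
Employee stock purchase plan: $44.01
Total deductions = $130.43 + $69.74 + $9.04 + $86.75 + $11.73 + $44.01 = $351.70
Net pay = $3,012.18 − $351.70 = $2,660.48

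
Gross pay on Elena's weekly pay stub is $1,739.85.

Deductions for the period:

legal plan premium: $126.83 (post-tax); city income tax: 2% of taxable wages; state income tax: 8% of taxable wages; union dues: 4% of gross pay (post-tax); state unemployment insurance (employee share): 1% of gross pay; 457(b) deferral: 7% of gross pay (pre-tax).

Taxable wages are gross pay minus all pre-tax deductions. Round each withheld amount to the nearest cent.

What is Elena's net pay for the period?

457(b) deferral: $1,739.85 × 0.07 = $121.79
Taxable wages = $1,739.85 − $121.79 = $1,618.06
City income tax: $1,618.06 × 0.02 = $32.36
State income tax: $1,618.06 × 0.08 = $129.44
State unemployment insurance (employee share): $1,739.85 × 0.01 = $17.40
Legal plan premium: $126.83
Union dues: $1,739.85 × 0.04 = $69.59
Total deductions = $121.79 + $32.36 + $129.44 + $17.40 + $126.83 + $69.59 = $497.41
Net pay = $1,739.85 − $497.41 = $1,242.44

$1,242.44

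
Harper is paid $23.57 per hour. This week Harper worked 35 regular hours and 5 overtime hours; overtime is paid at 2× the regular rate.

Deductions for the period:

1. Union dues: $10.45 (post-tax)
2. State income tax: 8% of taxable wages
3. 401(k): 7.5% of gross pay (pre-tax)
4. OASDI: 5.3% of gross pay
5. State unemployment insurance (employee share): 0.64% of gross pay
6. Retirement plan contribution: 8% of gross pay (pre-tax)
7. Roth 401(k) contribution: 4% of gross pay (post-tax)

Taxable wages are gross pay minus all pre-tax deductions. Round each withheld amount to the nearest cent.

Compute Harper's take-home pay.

Regular pay: 35 × $23.57 = $824.95
Overtime pay: 5 × $23.57 × 2 = $235.70
Gross pay = $824.95 + $235.70 = $1,060.65
401(k): $1,060.65 × 0.075 = $79.55
Retirement plan contribution: $1,060.65 × 0.08 = $84.85
Pre-tax total = $79.55 + $84.85 = $164.40
Taxable wages = $1,060.65 − $164.40 = $896.25
State income tax: $896.25 × 0.08 = $71.70
State unemployment insurance (employee share): $1,060.65 × 0.0064 = $6.79
OASDI: $1,060.65 × 0.053 = $56.21
Roth 401(k) contribution: $1,060.65 × 0.04 = $42.43
Union dues: $10.45
Total deductions = $79.55 + $84.85 + $71.70 + $6.79 + $56.21 + $42.43 + $10.45 = $351.98
Net pay = $1,060.65 − $351.98 = $708.67

$708.67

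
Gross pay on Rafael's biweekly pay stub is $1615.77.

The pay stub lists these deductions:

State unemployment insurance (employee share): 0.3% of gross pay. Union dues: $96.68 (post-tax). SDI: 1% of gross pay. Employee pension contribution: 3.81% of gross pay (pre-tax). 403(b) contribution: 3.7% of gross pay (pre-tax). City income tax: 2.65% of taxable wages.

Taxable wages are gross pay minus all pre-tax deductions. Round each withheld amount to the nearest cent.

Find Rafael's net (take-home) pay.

$1337.14

Employee pension contribution: $1615.77 × 0.0381 = $61.56
403(b) contribution: $1615.77 × 0.037 = $59.78
Pre-tax total = $61.56 + $59.78 = $121.34
Taxable wages = $1615.77 − $121.34 = $1494.43
City income tax: $1494.43 × 0.0265 = $39.60
SDI: $1615.77 × 0.01 = $16.16
State unemployment insurance (employee share): $1615.77 × 0.003 = $4.85
Union dues: $96.68
Total deductions = $61.56 + $59.78 + $39.60 + $16.16 + $4.85 + $96.68 = $278.63
Net pay = $1615.77 − $278.63 = $1337.14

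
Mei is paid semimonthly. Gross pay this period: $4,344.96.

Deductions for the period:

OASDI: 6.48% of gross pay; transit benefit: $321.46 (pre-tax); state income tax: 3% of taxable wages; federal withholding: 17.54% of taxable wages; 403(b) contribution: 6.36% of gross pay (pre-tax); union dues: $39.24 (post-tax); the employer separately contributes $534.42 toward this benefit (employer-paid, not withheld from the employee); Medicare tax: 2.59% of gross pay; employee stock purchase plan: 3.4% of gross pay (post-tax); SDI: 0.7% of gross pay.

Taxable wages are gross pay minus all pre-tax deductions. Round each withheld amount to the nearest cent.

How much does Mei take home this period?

$2,366.04

403(b) contribution: $4,344.96 × 0.0636 = $276.34
Transit benefit: $321.46
Pre-tax total = $276.34 + $321.46 = $597.80
Taxable wages = $4,344.96 − $597.80 = $3,747.16
Federal withholding: $3,747.16 × 0.1754 = $657.25
State income tax: $3,747.16 × 0.03 = $112.41
OASDI: $4,344.96 × 0.0648 = $281.55
SDI: $4,344.96 × 0.007 = $30.41
Medicare tax: $4,344.96 × 0.0259 = $112.53
Employee stock purchase plan: $4,344.96 × 0.034 = $147.73
Union dues: $39.24
(Employer's $534.42 toward union dues is not withheld from the employee.)
Total deductions = $276.34 + $321.46 + $657.25 + $112.41 + $281.55 + $30.41 + $112.53 + $147.73 + $39.24 = $1,978.92
Net pay = $4,344.96 − $1,978.92 = $2,366.04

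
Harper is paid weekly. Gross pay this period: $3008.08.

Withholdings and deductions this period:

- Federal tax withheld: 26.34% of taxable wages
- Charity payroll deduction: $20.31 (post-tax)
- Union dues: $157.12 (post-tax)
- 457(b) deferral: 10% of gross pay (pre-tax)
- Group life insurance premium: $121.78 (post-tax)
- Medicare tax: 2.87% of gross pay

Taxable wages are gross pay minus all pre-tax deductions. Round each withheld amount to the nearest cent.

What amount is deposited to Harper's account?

457(b) deferral: $3008.08 × 0.1 = $300.81
Taxable wages = $3008.08 − $300.81 = $2707.27
Federal tax withheld: $2707.27 × 0.2634 = $713.09
Medicare tax: $3008.08 × 0.0287 = $86.33
Charity payroll deduction: $20.31
Union dues: $157.12
Group life insurance premium: $121.78
Total deductions = $300.81 + $713.09 + $86.33 + $20.31 + $157.12 + $121.78 = $1399.44
Net pay = $3008.08 − $1399.44 = $1608.64

$1608.64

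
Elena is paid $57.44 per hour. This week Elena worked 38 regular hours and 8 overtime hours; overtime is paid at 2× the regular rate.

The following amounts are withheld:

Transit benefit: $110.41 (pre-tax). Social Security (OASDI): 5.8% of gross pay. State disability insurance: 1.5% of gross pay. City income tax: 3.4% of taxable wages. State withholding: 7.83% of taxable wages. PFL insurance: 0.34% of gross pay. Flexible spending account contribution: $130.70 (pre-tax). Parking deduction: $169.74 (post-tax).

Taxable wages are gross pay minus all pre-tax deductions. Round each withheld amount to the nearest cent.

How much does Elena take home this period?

$2,132.68

Regular pay: 38 × $57.44 = $2,182.72
Overtime pay: 8 × $57.44 × 2 = $919.04
Gross pay = $2,182.72 + $919.04 = $3,101.76
Flexible spending account contribution: $130.70
Transit benefit: $110.41
Pre-tax total = $130.70 + $110.41 = $241.11
Taxable wages = $3,101.76 − $241.11 = $2,860.65
State withholding: $2,860.65 × 0.0783 = $223.99
City income tax: $2,860.65 × 0.034 = $97.26
PFL insurance: $3,101.76 × 0.0034 = $10.55
Social Security (OASDI): $3,101.76 × 0.058 = $179.90
State disability insurance: $3,101.76 × 0.015 = $46.53
Parking deduction: $169.74
Total deductions = $130.70 + $110.41 + $223.99 + $97.26 + $10.55 + $179.90 + $46.53 + $169.74 = $969.08
Net pay = $3,101.76 − $969.08 = $2,132.68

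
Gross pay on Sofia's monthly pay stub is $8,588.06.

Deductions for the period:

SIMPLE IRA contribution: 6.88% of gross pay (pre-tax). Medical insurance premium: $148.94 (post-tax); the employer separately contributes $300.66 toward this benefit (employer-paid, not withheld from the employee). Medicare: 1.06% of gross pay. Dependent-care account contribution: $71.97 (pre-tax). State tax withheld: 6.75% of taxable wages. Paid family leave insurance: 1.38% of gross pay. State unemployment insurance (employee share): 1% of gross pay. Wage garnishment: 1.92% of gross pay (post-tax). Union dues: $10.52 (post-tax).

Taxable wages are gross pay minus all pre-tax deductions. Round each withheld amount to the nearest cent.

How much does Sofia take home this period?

$6,770.50

Dependent-care account contribution: $71.97
SIMPLE IRA contribution: $8,588.06 × 0.0688 = $590.86
Pre-tax total = $71.97 + $590.86 = $662.83
Taxable wages = $8,588.06 − $662.83 = $7,925.23
State tax withheld: $7,925.23 × 0.0675 = $534.95
Paid family leave insurance: $8,588.06 × 0.0138 = $118.52
Medicare: $8,588.06 × 0.0106 = $91.03
State unemployment insurance (employee share): $8,588.06 × 0.01 = $85.88
Union dues: $10.52
Medical insurance premium: $148.94
Wage garnishment: $8,588.06 × 0.0192 = $164.89
(Employer's $300.66 toward medical insurance premium is not withheld from the employee.)
Total deductions = $71.97 + $590.86 + $534.95 + $118.52 + $91.03 + $85.88 + $10.52 + $148.94 + $164.89 = $1,817.56
Net pay = $8,588.06 − $1,817.56 = $6,770.50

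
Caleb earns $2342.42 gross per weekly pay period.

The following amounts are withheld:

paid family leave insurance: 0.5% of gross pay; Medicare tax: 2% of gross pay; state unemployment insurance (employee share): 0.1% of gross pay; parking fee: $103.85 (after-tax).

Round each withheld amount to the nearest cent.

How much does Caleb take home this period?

$2177.67

Paid family leave insurance: $2342.42 × 0.005 = $11.71
State unemployment insurance (employee share): $2342.42 × 0.001 = $2.34
Medicare tax: $2342.42 × 0.02 = $46.85
Parking fee: $103.85
Total deductions = $11.71 + $2.34 + $46.85 + $103.85 = $164.75
Net pay = $2342.42 − $164.75 = $2177.67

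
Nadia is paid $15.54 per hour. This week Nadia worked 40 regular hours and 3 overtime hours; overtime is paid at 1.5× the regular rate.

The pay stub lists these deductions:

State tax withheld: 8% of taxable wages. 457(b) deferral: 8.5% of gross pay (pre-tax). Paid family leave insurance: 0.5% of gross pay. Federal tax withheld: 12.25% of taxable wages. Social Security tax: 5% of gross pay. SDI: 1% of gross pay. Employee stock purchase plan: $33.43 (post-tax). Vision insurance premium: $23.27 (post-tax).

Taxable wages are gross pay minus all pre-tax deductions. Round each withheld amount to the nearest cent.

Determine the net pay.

Regular pay: 40 × $15.54 = $621.60
Overtime pay: 3 × $15.54 × 1.5 = $69.93
Gross pay = $621.60 + $69.93 = $691.53
457(b) deferral: $691.53 × 0.085 = $58.78
Taxable wages = $691.53 − $58.78 = $632.75
State tax withheld: $632.75 × 0.08 = $50.62
Federal tax withheld: $632.75 × 0.1225 = $77.51
Social Security tax: $691.53 × 0.05 = $34.58
SDI: $691.53 × 0.01 = $6.92
Paid family leave insurance: $691.53 × 0.005 = $3.46
Employee stock purchase plan: $33.43
Vision insurance premium: $23.27
Total deductions = $58.78 + $50.62 + $77.51 + $34.58 + $6.92 + $3.46 + $33.43 + $23.27 = $288.57
Net pay = $691.53 − $288.57 = $402.96

$402.96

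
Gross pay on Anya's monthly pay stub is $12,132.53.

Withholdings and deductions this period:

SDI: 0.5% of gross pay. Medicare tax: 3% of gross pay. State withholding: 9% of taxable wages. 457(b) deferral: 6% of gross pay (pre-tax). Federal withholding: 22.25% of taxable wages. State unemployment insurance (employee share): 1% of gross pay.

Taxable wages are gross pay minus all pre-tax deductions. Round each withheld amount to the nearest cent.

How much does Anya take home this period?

$7,294.68

457(b) deferral: $12,132.53 × 0.06 = $727.95
Taxable wages = $12,132.53 − $727.95 = $11,404.58
Federal withholding: $11,404.58 × 0.2225 = $2,537.52
State withholding: $11,404.58 × 0.09 = $1,026.41
State unemployment insurance (employee share): $12,132.53 × 0.01 = $121.33
Medicare tax: $12,132.53 × 0.03 = $363.98
SDI: $12,132.53 × 0.005 = $60.66
Total deductions = $727.95 + $2,537.52 + $1,026.41 + $121.33 + $363.98 + $60.66 = $4,837.85
Net pay = $12,132.53 − $4,837.85 = $7,294.68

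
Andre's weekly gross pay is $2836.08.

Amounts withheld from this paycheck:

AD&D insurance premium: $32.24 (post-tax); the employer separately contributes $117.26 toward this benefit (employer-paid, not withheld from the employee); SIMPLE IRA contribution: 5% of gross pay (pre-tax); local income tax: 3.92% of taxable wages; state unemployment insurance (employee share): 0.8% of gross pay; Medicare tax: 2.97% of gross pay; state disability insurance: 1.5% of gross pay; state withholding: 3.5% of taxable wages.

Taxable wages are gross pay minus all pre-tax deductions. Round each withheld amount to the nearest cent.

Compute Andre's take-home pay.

SIMPLE IRA contribution: $2836.08 × 0.05 = $141.80
Taxable wages = $2836.08 − $141.80 = $2694.28
State withholding: $2694.28 × 0.035 = $94.30
Local income tax: $2694.28 × 0.0392 = $105.62
State unemployment insurance (employee share): $2836.08 × 0.008 = $22.69
State disability insurance: $2836.08 × 0.015 = $42.54
Medicare tax: $2836.08 × 0.0297 = $84.23
AD&D insurance premium: $32.24
(Employer's $117.26 toward AD&D insurance premium is not withheld from the employee.)
Total deductions = $141.80 + $94.30 + $105.62 + $22.69 + $42.54 + $84.23 + $32.24 = $523.42
Net pay = $2836.08 − $523.42 = $2312.66

$2312.66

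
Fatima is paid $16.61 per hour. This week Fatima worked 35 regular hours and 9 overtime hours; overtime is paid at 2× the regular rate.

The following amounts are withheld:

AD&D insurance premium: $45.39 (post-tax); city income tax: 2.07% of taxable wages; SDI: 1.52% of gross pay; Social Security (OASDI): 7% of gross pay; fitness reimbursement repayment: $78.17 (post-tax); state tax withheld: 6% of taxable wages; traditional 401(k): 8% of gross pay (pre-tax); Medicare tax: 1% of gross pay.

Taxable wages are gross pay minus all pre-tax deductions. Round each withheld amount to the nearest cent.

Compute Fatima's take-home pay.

Regular pay: 35 × $16.61 = $581.35
Overtime pay: 9 × $16.61 × 2 = $298.98
Gross pay = $581.35 + $298.98 = $880.33
Traditional 401(k): $880.33 × 0.08 = $70.43
Taxable wages = $880.33 − $70.43 = $809.90
City income tax: $809.90 × 0.0207 = $16.76
State tax withheld: $809.90 × 0.06 = $48.59
SDI: $880.33 × 0.0152 = $13.38
Medicare tax: $880.33 × 0.01 = $8.80
Social Security (OASDI): $880.33 × 0.07 = $61.62
AD&D insurance premium: $45.39
Fitness reimbursement repayment: $78.17
Total deductions = $70.43 + $16.76 + $48.59 + $13.38 + $8.80 + $61.62 + $45.39 + $78.17 = $343.14
Net pay = $880.33 − $343.14 = $537.19

$537.19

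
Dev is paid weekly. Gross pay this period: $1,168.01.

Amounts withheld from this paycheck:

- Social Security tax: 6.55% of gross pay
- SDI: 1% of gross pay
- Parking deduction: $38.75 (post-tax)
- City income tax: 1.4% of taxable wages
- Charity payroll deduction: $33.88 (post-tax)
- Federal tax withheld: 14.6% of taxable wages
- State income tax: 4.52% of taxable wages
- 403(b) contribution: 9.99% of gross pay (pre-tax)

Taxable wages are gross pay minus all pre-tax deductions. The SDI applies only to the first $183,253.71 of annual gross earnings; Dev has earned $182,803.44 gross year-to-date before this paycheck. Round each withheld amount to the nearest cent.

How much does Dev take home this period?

403(b) contribution: $1,168.01 × 0.0999 = $116.68
Taxable wages = $1,168.01 − $116.68 = $1,051.33
City income tax: $1,051.33 × 0.014 = $14.72
Federal tax withheld: $1,051.33 × 0.146 = $153.49
State income tax: $1,051.33 × 0.0452 = $47.52
Social Security tax: $1,168.01 × 0.0655 = $76.50
SDI: only $183,253.71 − $182,803.44 = $450.27 of this check is subject → $450.27 × 0.01 = $4.50
Charity payroll deduction: $33.88
Parking deduction: $38.75
Total deductions = $116.68 + $14.72 + $153.49 + $47.52 + $76.50 + $4.50 + $33.88 + $38.75 = $486.04
Net pay = $1,168.01 − $486.04 = $681.97

$681.97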